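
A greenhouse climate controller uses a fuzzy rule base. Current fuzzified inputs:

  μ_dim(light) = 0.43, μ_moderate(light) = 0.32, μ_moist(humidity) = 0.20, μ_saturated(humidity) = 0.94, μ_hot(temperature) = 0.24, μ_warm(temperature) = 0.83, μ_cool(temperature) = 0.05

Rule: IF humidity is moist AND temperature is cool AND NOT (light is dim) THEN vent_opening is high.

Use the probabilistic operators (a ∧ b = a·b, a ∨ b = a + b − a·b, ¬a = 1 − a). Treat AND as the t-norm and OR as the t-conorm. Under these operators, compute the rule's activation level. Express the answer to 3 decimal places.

0.006

firing strength: moist=0.20, cool=0.05, ¬dim=1−0.43=0.57; AND[a·b] → w = 0.0057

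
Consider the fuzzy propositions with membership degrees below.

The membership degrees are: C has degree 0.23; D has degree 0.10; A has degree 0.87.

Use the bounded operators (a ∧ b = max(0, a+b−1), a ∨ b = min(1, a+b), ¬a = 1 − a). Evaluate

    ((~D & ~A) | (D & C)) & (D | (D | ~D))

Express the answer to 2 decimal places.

0.03

~D = 1 − 0.10 = 0.90
~A = 1 − 0.87 = 0.13
~D & ~A = max(0, a+b−1) on (0.90, 0.13) = 0.03
D & C = max(0, a+b−1) on (0.10, 0.23) = 0.00
(~D & ~A) | (D & C) = min(1, a+b) on (0.03, 0.00) = 0.03
~D = 1 − 0.10 = 0.90
D | ~D = min(1, a+b) on (0.10, 0.90) = 1.00
D | (D | ~D) = min(1, a+b) on (0.10, 1.00) = 1.00
((~D & ~A) | (D & C)) & (D | (D | ~D)) = max(0, a+b−1) on (0.03, 1.00) = 0.03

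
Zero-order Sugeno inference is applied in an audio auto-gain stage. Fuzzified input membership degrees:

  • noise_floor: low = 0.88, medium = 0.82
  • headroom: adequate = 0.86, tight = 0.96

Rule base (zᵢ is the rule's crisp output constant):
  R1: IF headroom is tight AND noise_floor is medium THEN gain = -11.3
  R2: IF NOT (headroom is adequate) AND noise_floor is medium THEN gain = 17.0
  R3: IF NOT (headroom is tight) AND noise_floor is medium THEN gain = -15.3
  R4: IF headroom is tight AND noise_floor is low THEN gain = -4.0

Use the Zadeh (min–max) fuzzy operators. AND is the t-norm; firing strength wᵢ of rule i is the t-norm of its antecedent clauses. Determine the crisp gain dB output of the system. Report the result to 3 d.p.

-5.861

R1 (z=-11.3): tight=0.96, medium=0.82; AND[min(a, b)] → w = 0.82
R2 (z=17.0): ¬adequate=1−0.86=0.14, medium=0.82; AND[min(a, b)] → w = 0.14
R3 (z=-15.3): ¬tight=1−0.96=0.04, medium=0.82; AND[min(a, b)] → w = 0.04
R4 (z=-4.0): tight=0.96, low=0.88; AND[min(a, b)] → w = 0.88
Weighted average = (0.82·-11.3 + 0.14·17.0 + 0.04·-15.3 + 0.88·-4.0) / (0.82 + 0.14 + 0.04 + 0.88)
  = -11.0180 / 1.8800 = -5.861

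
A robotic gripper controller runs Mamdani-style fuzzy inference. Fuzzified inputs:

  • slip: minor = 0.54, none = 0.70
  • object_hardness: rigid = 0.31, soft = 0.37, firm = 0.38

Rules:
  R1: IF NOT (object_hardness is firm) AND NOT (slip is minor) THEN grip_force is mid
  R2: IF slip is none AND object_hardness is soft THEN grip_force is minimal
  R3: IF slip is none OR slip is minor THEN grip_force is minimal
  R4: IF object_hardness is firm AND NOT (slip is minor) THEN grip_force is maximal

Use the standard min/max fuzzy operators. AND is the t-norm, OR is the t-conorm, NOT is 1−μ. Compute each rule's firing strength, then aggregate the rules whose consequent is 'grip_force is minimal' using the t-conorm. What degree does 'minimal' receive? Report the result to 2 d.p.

R1: ¬firm=1−0.38=0.62, ¬minor=1−0.54=0.46; AND[min(a, b)] → w = 0.46
R2: none=0.70, soft=0.37; AND[min(a, b)] → w = 0.37
R3: none=0.70, minor=0.54; OR[max(a, b)] → w = 0.70
R4: firm=0.38, ¬minor=1−0.54=0.46; AND[min(a, b)] → w = 0.38
Rules with consequent 'minimal': {R2, R3} → strengths 0.37, 0.70
Aggregate via t-conorm [max(a, b)]: 0.70

0.70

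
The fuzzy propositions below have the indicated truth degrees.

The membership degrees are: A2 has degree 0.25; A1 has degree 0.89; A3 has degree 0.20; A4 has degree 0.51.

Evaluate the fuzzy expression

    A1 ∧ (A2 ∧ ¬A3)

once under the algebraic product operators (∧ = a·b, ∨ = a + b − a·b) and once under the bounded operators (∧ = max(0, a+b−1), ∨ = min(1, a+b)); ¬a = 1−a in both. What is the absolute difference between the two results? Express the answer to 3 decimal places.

0.178

Under algebraic product:
  ¬A3 = 1 − 0.2000 = 0.8000
  A2 ∧ ¬A3 = a·b on (0.2500, 0.8000) = 0.2000
  A1 ∧ (A2 ∧ ¬A3) = a·b on (0.8900, 0.2000) = 0.1780
  → value = 0.1780
Under bounded:
  ¬A3 = 1 − 0.20 = 0.80
  A2 ∧ ¬A3 = max(0, a+b−1) on (0.25, 0.80) = 0.05
  A1 ∧ (A2 ∧ ¬A3) = max(0, a+b−1) on (0.89, 0.05) = 0.00
  → value = 0.0000
|0.1780 − 0.0000| = 0.178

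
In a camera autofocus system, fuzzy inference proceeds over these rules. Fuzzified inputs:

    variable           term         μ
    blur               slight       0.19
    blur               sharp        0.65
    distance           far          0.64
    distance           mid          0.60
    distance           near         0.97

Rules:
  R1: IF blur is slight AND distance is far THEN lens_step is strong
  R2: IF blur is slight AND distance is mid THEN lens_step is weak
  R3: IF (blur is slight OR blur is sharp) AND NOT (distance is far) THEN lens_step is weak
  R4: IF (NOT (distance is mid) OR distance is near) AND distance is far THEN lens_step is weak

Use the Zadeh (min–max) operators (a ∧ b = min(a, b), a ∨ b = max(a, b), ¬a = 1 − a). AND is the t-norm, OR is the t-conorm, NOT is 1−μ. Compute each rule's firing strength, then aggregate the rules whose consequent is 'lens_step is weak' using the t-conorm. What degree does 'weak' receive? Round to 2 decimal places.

R1: slight=0.19, far=0.64; AND[min(a, b)] → w = 0.19
R2: slight=0.19, mid=0.60; AND[min(a, b)] → w = 0.19
R3: (slight=0.19 OR sharp=0.65) = 0.65; AND[min(a, b)] with ¬far=1−0.64=0.36 → w = 0.36
R4: (¬mid=1−0.60=0.40 OR near=0.97) = 0.97; AND[min(a, b)] with far=0.64 → w = 0.64
Rules with consequent 'weak': {R2, R3, R4} → strengths 0.19, 0.36, 0.64
Aggregate via t-conorm [max(a, b)]: 0.64

0.64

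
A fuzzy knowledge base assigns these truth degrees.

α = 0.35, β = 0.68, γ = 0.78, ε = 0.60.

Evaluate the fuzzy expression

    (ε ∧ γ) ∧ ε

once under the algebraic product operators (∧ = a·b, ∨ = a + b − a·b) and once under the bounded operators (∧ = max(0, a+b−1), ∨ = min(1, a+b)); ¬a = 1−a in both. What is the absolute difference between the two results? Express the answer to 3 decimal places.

0.281

Under algebraic product:
  ε ∧ γ = a·b on (0.6000, 0.7800) = 0.4680
  (ε ∧ γ) ∧ ε = a·b on (0.4680, 0.6000) = 0.2808
  → value = 0.2808
Under bounded:
  ε ∧ γ = max(0, a+b−1) on (0.60, 0.78) = 0.38
  (ε ∧ γ) ∧ ε = max(0, a+b−1) on (0.38, 0.60) = 0.00
  → value = 0.0000
|0.2808 − 0.0000| = 0.281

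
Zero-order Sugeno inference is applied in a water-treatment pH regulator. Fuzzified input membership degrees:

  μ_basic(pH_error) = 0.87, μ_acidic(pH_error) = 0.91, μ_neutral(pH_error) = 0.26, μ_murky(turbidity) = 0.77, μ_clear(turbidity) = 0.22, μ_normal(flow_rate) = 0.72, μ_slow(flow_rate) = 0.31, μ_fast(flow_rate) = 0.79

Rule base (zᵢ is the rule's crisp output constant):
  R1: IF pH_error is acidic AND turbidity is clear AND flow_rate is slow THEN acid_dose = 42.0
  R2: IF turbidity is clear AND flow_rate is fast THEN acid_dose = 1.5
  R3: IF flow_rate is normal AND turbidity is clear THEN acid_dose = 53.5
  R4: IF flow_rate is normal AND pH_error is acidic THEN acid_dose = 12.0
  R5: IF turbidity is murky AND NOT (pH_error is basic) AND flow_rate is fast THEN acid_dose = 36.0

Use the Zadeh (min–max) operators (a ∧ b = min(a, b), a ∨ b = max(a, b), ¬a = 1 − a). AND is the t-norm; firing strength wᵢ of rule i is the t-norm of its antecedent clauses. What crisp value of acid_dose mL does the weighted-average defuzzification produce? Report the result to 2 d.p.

22.95

R1 (z=42.0): acidic=0.91, clear=0.22, slow=0.31; AND[min(a, b)] → w = 0.22
R2 (z=1.5): clear=0.22, fast=0.79; AND[min(a, b)] → w = 0.22
R3 (z=53.5): normal=0.72, clear=0.22; AND[min(a, b)] → w = 0.22
R4 (z=12.0): normal=0.72, acidic=0.91; AND[min(a, b)] → w = 0.72
R5 (z=36.0): murky=0.77, ¬basic=1−0.87=0.13, fast=0.79; AND[min(a, b)] → w = 0.13
Weighted average = (0.22·42.0 + 0.22·1.5 + 0.22·53.5 + 0.72·12.0 + 0.13·36.0) / (0.22 + 0.22 + 0.22 + 0.72 + 0.13)
  = 34.6600 / 1.5100 = 22.95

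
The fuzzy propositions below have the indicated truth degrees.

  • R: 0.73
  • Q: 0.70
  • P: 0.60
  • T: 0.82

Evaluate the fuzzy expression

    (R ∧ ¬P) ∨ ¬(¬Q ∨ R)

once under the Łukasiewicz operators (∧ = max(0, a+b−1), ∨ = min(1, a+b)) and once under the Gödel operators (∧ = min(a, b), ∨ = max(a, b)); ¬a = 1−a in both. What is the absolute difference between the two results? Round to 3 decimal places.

0.270

Under Łukasiewicz:
  ¬P = 1 − 0.60 = 0.40
  R ∧ ¬P = max(0, a+b−1) on (0.73, 0.40) = 0.13
  ¬Q = 1 − 0.70 = 0.30
  ¬Q ∨ R = min(1, a+b) on (0.30, 0.73) = 1.00
  ¬(¬Q ∨ R) = 1 − 1.00 = 0.00
  (R ∧ ¬P) ∨ ¬(¬Q ∨ R) = min(1, a+b) on (0.13, 0.00) = 0.13
  → value = 0.1300
Under Gödel:
  ¬P = 1 − 0.60 = 0.40
  R ∧ ¬P = min(a, b) on (0.73, 0.40) = 0.40
  ¬Q = 1 − 0.70 = 0.30
  ¬Q ∨ R = max(a, b) on (0.30, 0.73) = 0.73
  ¬(¬Q ∨ R) = 1 − 0.73 = 0.27
  (R ∧ ¬P) ∨ ¬(¬Q ∨ R) = max(a, b) on (0.40, 0.27) = 0.40
  → value = 0.4000
|0.1300 − 0.4000| = 0.270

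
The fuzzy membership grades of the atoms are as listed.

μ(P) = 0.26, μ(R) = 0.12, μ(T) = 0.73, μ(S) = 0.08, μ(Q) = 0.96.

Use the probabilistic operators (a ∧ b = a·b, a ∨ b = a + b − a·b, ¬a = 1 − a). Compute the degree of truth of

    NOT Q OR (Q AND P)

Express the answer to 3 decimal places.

0.280

NOT Q = 1 − 0.9600 = 0.0400
Q AND P = a·b on (0.9600, 0.2600) = 0.2496
NOT Q OR (Q AND P) = a + b − a·b on (0.0400, 0.2496) = 0.2796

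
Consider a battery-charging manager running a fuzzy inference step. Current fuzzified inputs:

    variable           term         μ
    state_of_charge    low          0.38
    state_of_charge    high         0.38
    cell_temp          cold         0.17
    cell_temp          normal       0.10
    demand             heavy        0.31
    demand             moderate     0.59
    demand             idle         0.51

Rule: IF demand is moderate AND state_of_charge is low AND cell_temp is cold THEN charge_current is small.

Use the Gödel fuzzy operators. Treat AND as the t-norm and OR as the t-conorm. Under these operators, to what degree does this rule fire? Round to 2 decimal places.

firing strength: moderate=0.59, low=0.38, cold=0.17; AND[min(a, b)] → w = 0.17

0.17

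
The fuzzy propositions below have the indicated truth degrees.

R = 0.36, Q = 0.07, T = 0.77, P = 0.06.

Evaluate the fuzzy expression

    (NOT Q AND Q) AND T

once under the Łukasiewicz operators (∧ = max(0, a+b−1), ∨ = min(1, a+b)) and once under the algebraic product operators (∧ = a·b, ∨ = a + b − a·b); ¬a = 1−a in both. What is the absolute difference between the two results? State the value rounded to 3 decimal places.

0.050

Under Łukasiewicz:
  NOT Q = 1 − 0.07 = 0.93
  NOT Q AND Q = max(0, a+b−1) on (0.93, 0.07) = 0.00
  (NOT Q AND Q) AND T = max(0, a+b−1) on (0.00, 0.77) = 0.00
  → value = 0.0000
Under algebraic product:
  NOT Q = 1 − 0.0700 = 0.9300
  NOT Q AND Q = a·b on (0.9300, 0.0700) = 0.0651
  (NOT Q AND Q) AND T = a·b on (0.0651, 0.7700) = 0.0501
  → value = 0.0501
|0.0000 − 0.0501| = 0.050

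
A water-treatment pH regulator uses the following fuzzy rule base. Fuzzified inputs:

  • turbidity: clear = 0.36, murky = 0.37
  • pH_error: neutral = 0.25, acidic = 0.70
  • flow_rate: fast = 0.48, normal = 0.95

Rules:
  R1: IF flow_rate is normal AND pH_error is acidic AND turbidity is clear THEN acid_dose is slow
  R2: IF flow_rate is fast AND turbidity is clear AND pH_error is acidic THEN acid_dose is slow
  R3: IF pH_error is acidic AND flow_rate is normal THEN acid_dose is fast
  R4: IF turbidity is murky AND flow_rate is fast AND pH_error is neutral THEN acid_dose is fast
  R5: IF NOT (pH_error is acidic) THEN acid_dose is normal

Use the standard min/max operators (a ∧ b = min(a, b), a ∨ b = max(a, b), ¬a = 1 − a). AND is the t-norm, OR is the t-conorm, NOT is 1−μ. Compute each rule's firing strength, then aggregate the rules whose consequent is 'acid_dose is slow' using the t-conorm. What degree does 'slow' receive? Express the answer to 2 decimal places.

R1: normal=0.95, acidic=0.70, clear=0.36; AND[min(a, b)] → w = 0.36
R2: fast=0.48, clear=0.36, acidic=0.70; AND[min(a, b)] → w = 0.36
R3: acidic=0.70, normal=0.95; AND[min(a, b)] → w = 0.70
R4: murky=0.37, fast=0.48, neutral=0.25; AND[min(a, b)] → w = 0.25
R5: ¬acidic=1−0.70=0.30 → w = 0.30
Rules with consequent 'slow': {R1, R2} → strengths 0.36, 0.36
Aggregate via t-conorm [max(a, b)]: 0.36

0.36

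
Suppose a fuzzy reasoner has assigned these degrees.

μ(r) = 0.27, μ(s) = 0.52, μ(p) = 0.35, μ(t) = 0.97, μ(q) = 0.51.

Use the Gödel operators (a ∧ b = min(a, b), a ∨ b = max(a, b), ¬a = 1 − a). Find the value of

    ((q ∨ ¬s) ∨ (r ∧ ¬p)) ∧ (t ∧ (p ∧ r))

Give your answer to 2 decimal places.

¬s = 1 − 0.52 = 0.48
q ∨ ¬s = max(a, b) on (0.51, 0.48) = 0.51
¬p = 1 − 0.35 = 0.65
r ∧ ¬p = min(a, b) on (0.27, 0.65) = 0.27
(q ∨ ¬s) ∨ (r ∧ ¬p) = max(a, b) on (0.51, 0.27) = 0.51
p ∧ r = min(a, b) on (0.35, 0.27) = 0.27
t ∧ (p ∧ r) = min(a, b) on (0.97, 0.27) = 0.27
((q ∨ ¬s) ∨ (r ∧ ¬p)) ∧ (t ∧ (p ∧ r)) = min(a, b) on (0.51, 0.27) = 0.27

0.27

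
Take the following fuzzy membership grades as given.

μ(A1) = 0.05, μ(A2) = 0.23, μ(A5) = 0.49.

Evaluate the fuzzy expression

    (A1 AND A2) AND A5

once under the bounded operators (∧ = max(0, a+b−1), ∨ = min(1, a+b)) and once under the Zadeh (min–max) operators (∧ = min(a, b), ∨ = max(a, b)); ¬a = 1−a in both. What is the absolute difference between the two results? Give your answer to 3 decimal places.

Under bounded:
  A1 AND A2 = max(0, a+b−1) on (0.05, 0.23) = 0.00
  (A1 AND A2) AND A5 = max(0, a+b−1) on (0.00, 0.49) = 0.00
  → value = 0.0000
Under Zadeh (min–max):
  A1 AND A2 = min(a, b) on (0.05, 0.23) = 0.05
  (A1 AND A2) AND A5 = min(a, b) on (0.05, 0.49) = 0.05
  → value = 0.0500
|0.0000 − 0.0500| = 0.050

0.050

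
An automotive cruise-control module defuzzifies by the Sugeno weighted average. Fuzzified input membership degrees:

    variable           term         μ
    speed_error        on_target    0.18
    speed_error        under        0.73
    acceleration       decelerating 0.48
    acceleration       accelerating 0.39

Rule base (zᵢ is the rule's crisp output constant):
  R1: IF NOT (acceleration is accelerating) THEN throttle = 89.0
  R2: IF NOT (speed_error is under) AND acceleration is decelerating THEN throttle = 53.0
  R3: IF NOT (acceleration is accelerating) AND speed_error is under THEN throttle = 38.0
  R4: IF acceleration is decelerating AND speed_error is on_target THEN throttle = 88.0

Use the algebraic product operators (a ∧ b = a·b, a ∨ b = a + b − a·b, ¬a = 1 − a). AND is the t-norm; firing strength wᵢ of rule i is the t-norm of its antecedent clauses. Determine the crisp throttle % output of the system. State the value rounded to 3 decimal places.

R1 (z=89.0): ¬accelerating=1−0.39=0.61 → w = 0.6100
R2 (z=53.0): ¬under=1−0.73=0.27, decelerating=0.48; AND[a·b] → w = 0.1296
R3 (z=38.0): ¬accelerating=1−0.39=0.61, under=0.73; AND[a·b] → w = 0.4453
R4 (z=88.0): decelerating=0.48, on_target=0.18; AND[a·b] → w = 0.0864
Weighted average = (0.6100·89.0 + 0.1296·53.0 + 0.4453·38.0 + 0.0864·88.0) / (0.6100 + 0.1296 + 0.4453 + 0.0864)
  = 85.6834 / 1.2713 = 67.398

67.398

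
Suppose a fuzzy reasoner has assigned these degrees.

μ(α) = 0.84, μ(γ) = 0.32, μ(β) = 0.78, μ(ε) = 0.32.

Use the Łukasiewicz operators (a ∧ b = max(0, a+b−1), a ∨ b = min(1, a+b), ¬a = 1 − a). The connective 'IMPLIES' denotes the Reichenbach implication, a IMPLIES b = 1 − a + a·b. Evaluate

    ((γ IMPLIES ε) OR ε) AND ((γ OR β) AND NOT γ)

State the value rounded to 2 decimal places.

γ IMPLIES ε  [Reichenbach: 1 − a + a·b] with a=0.32, b=0.32 → 0.78
(γ IMPLIES ε) OR ε = min(1, a+b) on (0.78, 0.32) = 1.00
γ OR β = min(1, a+b) on (0.32, 0.78) = 1.00
NOT γ = 1 − 0.32 = 0.68
(γ OR β) AND NOT γ = max(0, a+b−1) on (1.00, 0.68) = 0.68
((γ IMPLIES ε) OR ε) AND ((γ OR β) AND NOT γ) = max(0, a+b−1) on (1.00, 0.68) = 0.68

0.68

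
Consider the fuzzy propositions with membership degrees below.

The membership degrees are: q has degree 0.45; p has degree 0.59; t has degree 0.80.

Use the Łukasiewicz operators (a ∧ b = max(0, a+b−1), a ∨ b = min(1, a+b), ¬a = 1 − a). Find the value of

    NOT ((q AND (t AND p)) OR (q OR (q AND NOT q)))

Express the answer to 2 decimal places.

t AND p = max(0, a+b−1) on (0.80, 0.59) = 0.39
q AND (t AND p) = max(0, a+b−1) on (0.45, 0.39) = 0.00
NOT q = 1 − 0.45 = 0.55
q AND NOT q = max(0, a+b−1) on (0.45, 0.55) = 0.00
q OR (q AND NOT q) = min(1, a+b) on (0.45, 0.00) = 0.45
(q AND (t AND p)) OR (q OR (q AND NOT q)) = min(1, a+b) on (0.00, 0.45) = 0.45
NOT ((q AND (t AND p)) OR (q OR (q AND NOT q))) = 1 − 0.45 = 0.55

0.55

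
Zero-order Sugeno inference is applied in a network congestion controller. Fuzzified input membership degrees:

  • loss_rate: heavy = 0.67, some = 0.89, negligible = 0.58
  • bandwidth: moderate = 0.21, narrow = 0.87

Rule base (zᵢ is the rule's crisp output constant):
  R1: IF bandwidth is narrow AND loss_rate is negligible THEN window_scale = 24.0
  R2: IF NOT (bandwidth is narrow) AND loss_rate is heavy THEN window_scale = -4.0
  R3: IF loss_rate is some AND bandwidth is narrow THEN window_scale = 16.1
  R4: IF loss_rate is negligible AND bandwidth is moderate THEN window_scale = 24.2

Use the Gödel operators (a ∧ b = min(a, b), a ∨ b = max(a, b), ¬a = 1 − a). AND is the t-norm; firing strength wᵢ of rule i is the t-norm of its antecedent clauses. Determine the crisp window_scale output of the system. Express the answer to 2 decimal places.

R1 (z=24.0): narrow=0.87, negligible=0.58; AND[min(a, b)] → w = 0.58
R2 (z=-4.0): ¬narrow=1−0.87=0.13, heavy=0.67; AND[min(a, b)] → w = 0.13
R3 (z=16.1): some=0.89, narrow=0.87; AND[min(a, b)] → w = 0.87
R4 (z=24.2): negligible=0.58, moderate=0.21; AND[min(a, b)] → w = 0.21
Weighted average = (0.58·24.0 + 0.13·-4.0 + 0.87·16.1 + 0.21·24.2) / (0.58 + 0.13 + 0.87 + 0.21)
  = 32.4890 / 1.7900 = 18.15

18.15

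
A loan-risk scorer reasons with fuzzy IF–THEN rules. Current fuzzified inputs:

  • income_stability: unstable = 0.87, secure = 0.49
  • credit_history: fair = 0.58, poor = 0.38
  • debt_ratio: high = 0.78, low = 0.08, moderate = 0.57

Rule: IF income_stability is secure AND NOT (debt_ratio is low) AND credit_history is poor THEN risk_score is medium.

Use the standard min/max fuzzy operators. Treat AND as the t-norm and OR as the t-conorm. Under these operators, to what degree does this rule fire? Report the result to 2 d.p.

0.38

firing strength: secure=0.49, ¬low=1−0.08=0.92, poor=0.38; AND[min(a, b)] → w = 0.38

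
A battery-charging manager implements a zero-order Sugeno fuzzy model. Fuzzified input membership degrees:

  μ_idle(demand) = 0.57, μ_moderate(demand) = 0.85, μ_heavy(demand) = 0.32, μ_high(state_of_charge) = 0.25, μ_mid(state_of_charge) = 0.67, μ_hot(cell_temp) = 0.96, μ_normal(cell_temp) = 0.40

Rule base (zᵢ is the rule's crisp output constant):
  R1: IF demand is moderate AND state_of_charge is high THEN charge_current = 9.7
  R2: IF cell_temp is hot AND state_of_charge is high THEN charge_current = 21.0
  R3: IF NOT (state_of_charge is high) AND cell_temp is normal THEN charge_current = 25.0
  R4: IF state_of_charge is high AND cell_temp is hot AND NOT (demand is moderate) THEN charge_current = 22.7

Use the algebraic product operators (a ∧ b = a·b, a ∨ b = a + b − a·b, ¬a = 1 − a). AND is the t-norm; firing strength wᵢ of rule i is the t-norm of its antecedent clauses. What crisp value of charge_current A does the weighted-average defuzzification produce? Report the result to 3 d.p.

19.554

R1 (z=9.7): moderate=0.85, high=0.25; AND[a·b] → w = 0.2125
R2 (z=21.0): hot=0.96, high=0.25; AND[a·b] → w = 0.2400
R3 (z=25.0): ¬high=1−0.25=0.75, normal=0.40; AND[a·b] → w = 0.3000
R4 (z=22.7): high=0.25, hot=0.96, ¬moderate=1−0.85=0.15; AND[a·b] → w = 0.0360
Weighted average = (0.2125·9.7 + 0.2400·21.0 + 0.3000·25.0 + 0.0360·22.7) / (0.2125 + 0.2400 + 0.3000 + 0.0360)
  = 15.4184 / 0.7885 = 19.554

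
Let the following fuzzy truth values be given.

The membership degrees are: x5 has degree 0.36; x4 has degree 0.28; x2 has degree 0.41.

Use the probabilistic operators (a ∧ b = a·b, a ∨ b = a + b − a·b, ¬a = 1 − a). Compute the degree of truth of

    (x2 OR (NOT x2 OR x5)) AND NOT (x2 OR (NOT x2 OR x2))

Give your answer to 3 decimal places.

0.121

NOT x2 = 1 − 0.4100 = 0.5900
NOT x2 OR x5 = a + b − a·b on (0.5900, 0.3600) = 0.7376
x2 OR (NOT x2 OR x5) = a + b − a·b on (0.4100, 0.7376) = 0.8452
NOT x2 = 1 − 0.4100 = 0.5900
NOT x2 OR x2 = a + b − a·b on (0.5900, 0.4100) = 0.7581
x2 OR (NOT x2 OR x2) = a + b − a·b on (0.4100, 0.7581) = 0.8573
NOT (x2 OR (NOT x2 OR x2)) = 1 − 0.8573 = 0.1427
(x2 OR (NOT x2 OR x5)) AND NOT (x2 OR (NOT x2 OR x2)) = a·b on (0.8452, 0.1427) = 0.1206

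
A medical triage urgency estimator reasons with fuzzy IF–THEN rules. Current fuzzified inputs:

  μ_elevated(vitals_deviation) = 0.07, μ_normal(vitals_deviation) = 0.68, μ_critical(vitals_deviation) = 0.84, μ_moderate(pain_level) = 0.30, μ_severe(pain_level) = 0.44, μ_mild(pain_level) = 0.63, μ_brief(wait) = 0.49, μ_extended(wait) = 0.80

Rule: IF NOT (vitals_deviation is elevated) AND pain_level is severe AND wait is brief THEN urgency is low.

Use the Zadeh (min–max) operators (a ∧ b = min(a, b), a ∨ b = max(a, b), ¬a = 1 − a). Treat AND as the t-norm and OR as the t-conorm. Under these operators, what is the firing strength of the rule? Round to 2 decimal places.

0.44

firing strength: ¬elevated=1−0.07=0.93, severe=0.44, brief=0.49; AND[min(a, b)] → w = 0.44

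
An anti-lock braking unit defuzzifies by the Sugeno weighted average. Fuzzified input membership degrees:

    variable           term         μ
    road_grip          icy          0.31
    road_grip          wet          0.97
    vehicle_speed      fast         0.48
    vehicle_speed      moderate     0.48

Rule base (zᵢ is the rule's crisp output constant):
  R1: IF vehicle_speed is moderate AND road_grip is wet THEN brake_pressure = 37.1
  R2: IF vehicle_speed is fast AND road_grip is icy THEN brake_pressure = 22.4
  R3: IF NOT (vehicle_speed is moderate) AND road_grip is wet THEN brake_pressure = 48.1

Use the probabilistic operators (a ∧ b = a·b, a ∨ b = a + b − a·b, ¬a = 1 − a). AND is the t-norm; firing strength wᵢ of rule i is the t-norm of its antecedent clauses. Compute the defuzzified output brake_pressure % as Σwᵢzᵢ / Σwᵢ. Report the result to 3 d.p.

40.104

R1 (z=37.1): moderate=0.48, wet=0.97; AND[a·b] → w = 0.4656
R2 (z=22.4): fast=0.48, icy=0.31; AND[a·b] → w = 0.1488
R3 (z=48.1): ¬moderate=1−0.48=0.52, wet=0.97; AND[a·b] → w = 0.5044
Weighted average = (0.4656·37.1 + 0.1488·22.4 + 0.5044·48.1) / (0.4656 + 0.1488 + 0.5044)
  = 44.8685 / 1.1188 = 40.104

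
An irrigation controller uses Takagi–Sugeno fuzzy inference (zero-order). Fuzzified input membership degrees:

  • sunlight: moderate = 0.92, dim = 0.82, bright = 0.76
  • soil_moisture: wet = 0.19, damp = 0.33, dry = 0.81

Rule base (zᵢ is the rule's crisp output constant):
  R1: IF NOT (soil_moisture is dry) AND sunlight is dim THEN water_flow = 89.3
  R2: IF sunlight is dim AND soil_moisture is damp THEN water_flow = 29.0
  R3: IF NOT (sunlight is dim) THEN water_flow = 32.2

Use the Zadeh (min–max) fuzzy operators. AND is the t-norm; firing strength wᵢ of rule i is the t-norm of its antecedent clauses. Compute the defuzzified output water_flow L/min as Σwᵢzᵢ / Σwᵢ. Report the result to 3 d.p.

46.190

R1 (z=89.3): ¬dry=1−0.81=0.19, dim=0.82; AND[min(a, b)] → w = 0.19
R2 (z=29.0): dim=0.82, damp=0.33; AND[min(a, b)] → w = 0.33
R3 (z=32.2): ¬dim=1−0.82=0.18 → w = 0.18
Weighted average = (0.19·89.3 + 0.33·29.0 + 0.18·32.2) / (0.19 + 0.33 + 0.18)
  = 32.3330 / 0.7000 = 46.190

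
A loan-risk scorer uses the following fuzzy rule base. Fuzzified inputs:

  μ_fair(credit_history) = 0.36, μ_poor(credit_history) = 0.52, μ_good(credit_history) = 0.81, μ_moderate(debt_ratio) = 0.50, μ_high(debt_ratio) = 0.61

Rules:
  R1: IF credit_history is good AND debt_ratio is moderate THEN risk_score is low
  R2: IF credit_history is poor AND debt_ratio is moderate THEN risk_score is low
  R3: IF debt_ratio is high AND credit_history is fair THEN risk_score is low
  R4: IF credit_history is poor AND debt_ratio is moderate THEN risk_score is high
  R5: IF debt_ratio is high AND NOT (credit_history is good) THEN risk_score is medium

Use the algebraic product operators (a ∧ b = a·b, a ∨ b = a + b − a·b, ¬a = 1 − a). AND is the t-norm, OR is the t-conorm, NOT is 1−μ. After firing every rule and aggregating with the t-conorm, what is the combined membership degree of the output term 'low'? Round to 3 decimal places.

R1: good=0.81, moderate=0.50; AND[a·b] → w = 0.4050
R2: poor=0.52, moderate=0.50; AND[a·b] → w = 0.2600
R3: high=0.61, fair=0.36; AND[a·b] → w = 0.2196
R4: poor=0.52, moderate=0.50; AND[a·b] → w = 0.2600
R5: high=0.61, ¬good=1−0.81=0.19; AND[a·b] → w = 0.1159
Rules with consequent 'low': {R1, R2, R3} → strengths 0.4050, 0.2600, 0.2196
Aggregate via t-conorm [a + b − a·b]: 0.6564

0.656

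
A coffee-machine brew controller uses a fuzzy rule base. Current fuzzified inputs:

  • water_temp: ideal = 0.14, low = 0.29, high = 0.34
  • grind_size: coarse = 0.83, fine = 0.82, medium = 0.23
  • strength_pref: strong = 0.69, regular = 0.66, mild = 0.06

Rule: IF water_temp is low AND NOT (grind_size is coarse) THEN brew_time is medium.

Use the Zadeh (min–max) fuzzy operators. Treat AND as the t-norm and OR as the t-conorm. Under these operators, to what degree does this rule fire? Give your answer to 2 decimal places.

0.17

firing strength: low=0.29, ¬coarse=1−0.83=0.17; AND[min(a, b)] → w = 0.17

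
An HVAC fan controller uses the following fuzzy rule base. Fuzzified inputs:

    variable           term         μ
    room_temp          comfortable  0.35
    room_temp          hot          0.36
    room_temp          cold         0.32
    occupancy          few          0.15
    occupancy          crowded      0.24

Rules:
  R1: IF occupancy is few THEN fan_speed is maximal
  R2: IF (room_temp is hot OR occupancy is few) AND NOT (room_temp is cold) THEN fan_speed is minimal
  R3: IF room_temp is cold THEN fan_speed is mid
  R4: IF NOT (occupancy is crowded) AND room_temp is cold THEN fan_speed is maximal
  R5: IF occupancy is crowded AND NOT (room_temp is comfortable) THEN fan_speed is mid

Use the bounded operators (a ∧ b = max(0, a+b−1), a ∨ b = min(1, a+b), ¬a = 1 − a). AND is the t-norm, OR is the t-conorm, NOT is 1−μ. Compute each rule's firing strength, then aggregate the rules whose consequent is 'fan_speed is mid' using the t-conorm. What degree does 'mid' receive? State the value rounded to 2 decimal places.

R1: few=0.15 → w = 0.15
R2: (hot=0.36 OR few=0.15) = 0.51; AND[max(0, a+b−1)] with ¬cold=1−0.32=0.68 → w = 0.19
R3: cold=0.32 → w = 0.32
R4: ¬crowded=1−0.24=0.76, cold=0.32; AND[max(0, a+b−1)] → w = 0.08
R5: crowded=0.24, ¬comfortable=1−0.35=0.65; AND[max(0, a+b−1)] → w = 0.00
Rules with consequent 'mid': {R3, R5} → strengths 0.32, 0.00
Aggregate via t-conorm [min(1, a+b)]: 0.32

0.32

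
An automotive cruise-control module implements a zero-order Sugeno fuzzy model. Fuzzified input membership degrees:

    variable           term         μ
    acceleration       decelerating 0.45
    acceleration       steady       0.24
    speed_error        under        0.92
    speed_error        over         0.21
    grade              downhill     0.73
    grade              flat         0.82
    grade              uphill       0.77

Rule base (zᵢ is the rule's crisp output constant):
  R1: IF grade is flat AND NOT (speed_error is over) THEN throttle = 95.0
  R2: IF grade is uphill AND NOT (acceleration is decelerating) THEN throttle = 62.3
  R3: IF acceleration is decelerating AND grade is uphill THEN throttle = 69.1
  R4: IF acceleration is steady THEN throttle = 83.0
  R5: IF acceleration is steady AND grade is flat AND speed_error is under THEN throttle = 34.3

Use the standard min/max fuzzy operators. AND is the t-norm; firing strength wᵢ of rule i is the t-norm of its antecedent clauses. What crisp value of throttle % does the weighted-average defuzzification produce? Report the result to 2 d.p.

74.26

R1 (z=95.0): flat=0.82, ¬over=1−0.21=0.79; AND[min(a, b)] → w = 0.79
R2 (z=62.3): uphill=0.77, ¬decelerating=1−0.45=0.55; AND[min(a, b)] → w = 0.55
R3 (z=69.1): decelerating=0.45, uphill=0.77; AND[min(a, b)] → w = 0.45
R4 (z=83.0): steady=0.24 → w = 0.24
R5 (z=34.3): steady=0.24, flat=0.82, under=0.92; AND[min(a, b)] → w = 0.24
Weighted average = (0.79·95.0 + 0.55·62.3 + 0.45·69.1 + 0.24·83.0 + 0.24·34.3) / (0.79 + 0.55 + 0.45 + 0.24 + 0.24)
  = 168.5620 / 2.2700 = 74.26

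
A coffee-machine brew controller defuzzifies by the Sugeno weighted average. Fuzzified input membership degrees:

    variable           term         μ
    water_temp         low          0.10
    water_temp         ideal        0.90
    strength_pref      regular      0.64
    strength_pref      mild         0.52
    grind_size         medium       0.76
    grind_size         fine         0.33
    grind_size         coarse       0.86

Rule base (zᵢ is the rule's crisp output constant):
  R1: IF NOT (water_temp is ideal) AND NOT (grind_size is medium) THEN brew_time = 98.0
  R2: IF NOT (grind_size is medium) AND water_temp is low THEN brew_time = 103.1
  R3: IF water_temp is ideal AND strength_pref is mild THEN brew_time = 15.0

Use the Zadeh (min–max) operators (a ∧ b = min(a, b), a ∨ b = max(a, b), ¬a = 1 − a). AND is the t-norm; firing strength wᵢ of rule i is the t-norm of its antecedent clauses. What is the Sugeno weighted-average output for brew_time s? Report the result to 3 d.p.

38.764

R1 (z=98.0): ¬ideal=1−0.90=0.10, ¬medium=1−0.76=0.24; AND[min(a, b)] → w = 0.10
R2 (z=103.1): ¬medium=1−0.76=0.24, low=0.10; AND[min(a, b)] → w = 0.10
R3 (z=15.0): ideal=0.90, mild=0.52; AND[min(a, b)] → w = 0.52
Weighted average = (0.10·98.0 + 0.10·103.1 + 0.52·15.0) / (0.10 + 0.10 + 0.52)
  = 27.9100 / 0.7200 = 38.764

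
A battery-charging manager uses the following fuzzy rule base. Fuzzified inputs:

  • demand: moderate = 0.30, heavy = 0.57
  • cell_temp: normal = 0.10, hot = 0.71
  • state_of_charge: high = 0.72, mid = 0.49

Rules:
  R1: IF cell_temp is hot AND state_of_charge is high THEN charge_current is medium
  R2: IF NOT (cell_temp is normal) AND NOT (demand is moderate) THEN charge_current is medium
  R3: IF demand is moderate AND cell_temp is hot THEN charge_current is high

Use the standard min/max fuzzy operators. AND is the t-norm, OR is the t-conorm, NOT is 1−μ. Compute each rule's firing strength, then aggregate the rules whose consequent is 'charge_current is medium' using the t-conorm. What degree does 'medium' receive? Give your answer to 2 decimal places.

0.71

R1: hot=0.71, high=0.72; AND[min(a, b)] → w = 0.71
R2: ¬normal=1−0.10=0.90, ¬moderate=1−0.30=0.70; AND[min(a, b)] → w = 0.70
R3: moderate=0.30, hot=0.71; AND[min(a, b)] → w = 0.30
Rules with consequent 'medium': {R1, R2} → strengths 0.71, 0.70
Aggregate via t-conorm [max(a, b)]: 0.71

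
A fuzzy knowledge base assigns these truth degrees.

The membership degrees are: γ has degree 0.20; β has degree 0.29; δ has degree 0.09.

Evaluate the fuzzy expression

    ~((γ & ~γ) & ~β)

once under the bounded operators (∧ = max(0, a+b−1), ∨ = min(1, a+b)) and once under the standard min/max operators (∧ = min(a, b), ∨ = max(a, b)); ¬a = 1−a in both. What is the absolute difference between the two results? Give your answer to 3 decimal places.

0.200

Under bounded:
  ~γ = 1 − 0.20 = 0.80
  γ & ~γ = max(0, a+b−1) on (0.20, 0.80) = 0.00
  ~β = 1 − 0.29 = 0.71
  (γ & ~γ) & ~β = max(0, a+b−1) on (0.00, 0.71) = 0.00
  ~((γ & ~γ) & ~β) = 1 − 0.00 = 1.00
  → value = 1.0000
Under standard min/max:
  ~γ = 1 − 0.20 = 0.80
  γ & ~γ = min(a, b) on (0.20, 0.80) = 0.20
  ~β = 1 − 0.29 = 0.71
  (γ & ~γ) & ~β = min(a, b) on (0.20, 0.71) = 0.20
  ~((γ & ~γ) & ~β) = 1 − 0.20 = 0.80
  → value = 0.8000
|1.0000 − 0.8000| = 0.200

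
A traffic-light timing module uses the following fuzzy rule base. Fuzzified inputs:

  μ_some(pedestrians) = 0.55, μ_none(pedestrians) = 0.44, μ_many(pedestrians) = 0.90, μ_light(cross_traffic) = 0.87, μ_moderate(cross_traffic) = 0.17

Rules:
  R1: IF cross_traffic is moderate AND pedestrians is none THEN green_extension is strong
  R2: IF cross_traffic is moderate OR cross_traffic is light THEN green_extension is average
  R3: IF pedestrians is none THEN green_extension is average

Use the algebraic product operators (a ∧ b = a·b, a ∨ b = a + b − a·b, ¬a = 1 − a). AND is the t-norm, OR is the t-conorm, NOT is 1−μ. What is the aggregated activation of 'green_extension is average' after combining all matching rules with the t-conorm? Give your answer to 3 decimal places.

R1: moderate=0.17, none=0.44; AND[a·b] → w = 0.0748
R2: moderate=0.17, light=0.87; OR[a + b − a·b] → w = 0.8921
R3: none=0.44 → w = 0.4400
Rules with consequent 'average': {R2, R3} → strengths 0.8921, 0.4400
Aggregate via t-conorm [a + b − a·b]: 0.9396

0.940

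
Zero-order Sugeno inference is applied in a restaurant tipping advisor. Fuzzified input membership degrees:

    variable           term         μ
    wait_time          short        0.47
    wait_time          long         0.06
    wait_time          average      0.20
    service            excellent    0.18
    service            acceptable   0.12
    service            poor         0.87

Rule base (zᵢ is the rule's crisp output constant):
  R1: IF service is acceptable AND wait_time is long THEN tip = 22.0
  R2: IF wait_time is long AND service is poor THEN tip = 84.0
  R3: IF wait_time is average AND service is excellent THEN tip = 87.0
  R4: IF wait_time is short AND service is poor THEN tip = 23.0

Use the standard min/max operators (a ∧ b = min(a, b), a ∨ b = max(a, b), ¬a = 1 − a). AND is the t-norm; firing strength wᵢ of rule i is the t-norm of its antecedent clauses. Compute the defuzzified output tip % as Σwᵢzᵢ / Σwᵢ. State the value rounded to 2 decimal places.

42.64

R1 (z=22.0): acceptable=0.12, long=0.06; AND[min(a, b)] → w = 0.06
R2 (z=84.0): long=0.06, poor=0.87; AND[min(a, b)] → w = 0.06
R3 (z=87.0): average=0.20, excellent=0.18; AND[min(a, b)] → w = 0.18
R4 (z=23.0): short=0.47, poor=0.87; AND[min(a, b)] → w = 0.47
Weighted average = (0.06·22.0 + 0.06·84.0 + 0.18·87.0 + 0.47·23.0) / (0.06 + 0.06 + 0.18 + 0.47)
  = 32.8300 / 0.7700 = 42.64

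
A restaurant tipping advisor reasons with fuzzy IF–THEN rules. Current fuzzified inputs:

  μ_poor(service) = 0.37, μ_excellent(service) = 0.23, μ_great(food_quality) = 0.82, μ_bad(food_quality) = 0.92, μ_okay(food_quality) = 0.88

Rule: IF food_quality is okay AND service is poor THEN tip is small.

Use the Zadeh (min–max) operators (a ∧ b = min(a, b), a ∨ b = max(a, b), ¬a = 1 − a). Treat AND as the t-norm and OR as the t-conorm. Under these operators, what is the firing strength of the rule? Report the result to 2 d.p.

firing strength: okay=0.88, poor=0.37; AND[min(a, b)] → w = 0.37

0.37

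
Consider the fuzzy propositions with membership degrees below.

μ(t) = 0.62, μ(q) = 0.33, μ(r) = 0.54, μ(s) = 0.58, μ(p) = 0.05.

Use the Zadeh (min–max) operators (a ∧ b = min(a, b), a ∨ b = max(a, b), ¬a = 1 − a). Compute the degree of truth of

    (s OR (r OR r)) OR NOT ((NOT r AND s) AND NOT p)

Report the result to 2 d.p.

0.58

r OR r = max(a, b) on (0.54, 0.54) = 0.54
s OR (r OR r) = max(a, b) on (0.58, 0.54) = 0.58
NOT r = 1 − 0.54 = 0.46
NOT r AND s = min(a, b) on (0.46, 0.58) = 0.46
NOT p = 1 − 0.05 = 0.95
(NOT r AND s) AND NOT p = min(a, b) on (0.46, 0.95) = 0.46
NOT ((NOT r AND s) AND NOT p) = 1 − 0.46 = 0.54
(s OR (r OR r)) OR NOT ((NOT r AND s) AND NOT p) = max(a, b) on (0.58, 0.54) = 0.58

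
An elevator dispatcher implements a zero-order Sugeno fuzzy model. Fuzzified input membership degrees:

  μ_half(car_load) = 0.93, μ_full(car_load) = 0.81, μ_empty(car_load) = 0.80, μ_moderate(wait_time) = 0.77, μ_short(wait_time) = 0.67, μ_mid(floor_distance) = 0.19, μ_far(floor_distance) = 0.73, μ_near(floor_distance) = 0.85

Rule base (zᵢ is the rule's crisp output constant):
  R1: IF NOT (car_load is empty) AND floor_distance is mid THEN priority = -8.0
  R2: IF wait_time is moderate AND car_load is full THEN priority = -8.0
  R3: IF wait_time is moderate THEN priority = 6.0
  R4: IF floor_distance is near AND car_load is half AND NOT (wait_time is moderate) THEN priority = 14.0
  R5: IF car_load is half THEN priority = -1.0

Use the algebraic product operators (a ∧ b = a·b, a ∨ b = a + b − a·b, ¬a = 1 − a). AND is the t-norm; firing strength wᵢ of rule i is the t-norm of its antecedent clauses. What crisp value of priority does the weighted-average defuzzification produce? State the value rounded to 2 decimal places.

0.37

R1 (z=-8.0): ¬empty=1−0.80=0.20, mid=0.19; AND[a·b] → w = 0.0380
R2 (z=-8.0): moderate=0.77, full=0.81; AND[a·b] → w = 0.6237
R3 (z=6.0): moderate=0.77 → w = 0.7700
R4 (z=14.0): near=0.85, half=0.93, ¬moderate=1−0.77=0.23; AND[a·b] → w = 0.1818
R5 (z=-1.0): half=0.93 → w = 0.9300
Weighted average = (0.0380·-8.0 + 0.6237·-8.0 + 0.7700·6.0 + 0.1818·14.0 + 0.9300·-1.0) / (0.0380 + 0.6237 + 0.7700 + 0.1818 + 0.9300)
  = 0.9418 / 2.5435 = 0.37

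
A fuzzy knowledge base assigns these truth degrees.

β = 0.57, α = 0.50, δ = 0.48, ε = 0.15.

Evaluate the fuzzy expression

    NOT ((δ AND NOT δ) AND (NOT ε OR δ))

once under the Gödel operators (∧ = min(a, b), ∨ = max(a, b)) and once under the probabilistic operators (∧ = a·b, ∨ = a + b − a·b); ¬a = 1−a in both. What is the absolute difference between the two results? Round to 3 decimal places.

Under Gödel:
  NOT δ = 1 − 0.48 = 0.52
  δ AND NOT δ = min(a, b) on (0.48, 0.52) = 0.48
  NOT ε = 1 − 0.15 = 0.85
  NOT ε OR δ = max(a, b) on (0.85, 0.48) = 0.85
  (δ AND NOT δ) AND (NOT ε OR δ) = min(a, b) on (0.48, 0.85) = 0.48
  NOT ((δ AND NOT δ) AND (NOT ε OR δ)) = 1 − 0.48 = 0.52
  → value = 0.5200
Under probabilistic:
  NOT δ = 1 − 0.4800 = 0.5200
  δ AND NOT δ = a·b on (0.4800, 0.5200) = 0.2496
  NOT ε = 1 − 0.1500 = 0.8500
  NOT ε OR δ = a + b − a·b on (0.8500, 0.4800) = 0.9220
  (δ AND NOT δ) AND (NOT ε OR δ) = a·b on (0.2496, 0.9220) = 0.2301
  NOT ((δ AND NOT δ) AND (NOT ε OR δ)) = 1 − 0.2301 = 0.7699
  → value = 0.7699
|0.5200 − 0.7699| = 0.250

0.250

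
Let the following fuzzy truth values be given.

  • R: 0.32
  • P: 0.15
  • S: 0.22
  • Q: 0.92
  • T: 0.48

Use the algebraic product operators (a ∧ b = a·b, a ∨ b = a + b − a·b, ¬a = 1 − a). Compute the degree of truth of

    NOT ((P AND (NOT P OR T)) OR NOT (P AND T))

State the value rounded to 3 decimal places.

0.062

NOT P = 1 − 0.1500 = 0.8500
NOT P OR T = a + b − a·b on (0.8500, 0.4800) = 0.9220
P AND (NOT P OR T) = a·b on (0.1500, 0.9220) = 0.1383
P AND T = a·b on (0.1500, 0.4800) = 0.0720
NOT (P AND T) = 1 − 0.0720 = 0.9280
(P AND (NOT P OR T)) OR NOT (P AND T) = a + b − a·b on (0.1383, 0.9280) = 0.9380
NOT ((P AND (NOT P OR T)) OR NOT (P AND T)) = 1 − 0.9380 = 0.0620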